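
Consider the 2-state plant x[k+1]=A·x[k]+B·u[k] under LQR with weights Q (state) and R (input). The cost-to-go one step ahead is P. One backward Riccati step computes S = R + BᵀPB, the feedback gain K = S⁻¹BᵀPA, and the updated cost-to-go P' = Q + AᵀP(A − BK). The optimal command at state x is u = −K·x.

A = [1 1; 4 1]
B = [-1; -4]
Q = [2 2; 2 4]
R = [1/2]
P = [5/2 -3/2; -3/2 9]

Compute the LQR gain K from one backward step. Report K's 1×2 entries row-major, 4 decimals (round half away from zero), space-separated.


BᵀP = [3.5000 -34.5000]
S = R + BᵀPB = [1/2] + [134.5000] = [135.0000]
BᵀPA = [-134.5000 -31.0000]
K = S⁻¹·BᵀPA = [-0.9963 -0.2296]
A−BK = [0.0037 0.7704; 0.0148 0.0815]
AᵀP(A−BK) = [0.4981 0.1148; 0.1148 1.3815]
P' = Q + AᵀP(A−BK) = [2.4981 2.1148; 2.1148 5.3815]
tr(P') = 7.8796

-0.9963 -0.2296


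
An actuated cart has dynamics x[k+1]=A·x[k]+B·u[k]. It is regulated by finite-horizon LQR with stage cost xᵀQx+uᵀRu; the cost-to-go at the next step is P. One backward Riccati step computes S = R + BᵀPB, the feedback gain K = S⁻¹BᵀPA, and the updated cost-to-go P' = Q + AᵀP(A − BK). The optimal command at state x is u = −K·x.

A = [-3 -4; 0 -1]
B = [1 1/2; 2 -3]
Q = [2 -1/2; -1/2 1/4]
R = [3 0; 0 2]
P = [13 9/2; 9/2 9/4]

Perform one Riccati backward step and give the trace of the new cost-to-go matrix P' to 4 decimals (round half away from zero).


BᵀP = [22.0000 9.0000; -7.0000 -4.5000]
S = R + BᵀPB = [3 0; 0 2] + [40.0000 -16.0000; -16.0000 10.0000] = [43.0000 -16.0000; -16.0000 12.0000]
BᵀPA = [-66.0000 -97.0000; 21.0000 32.5000]
K = S⁻¹·BᵀPA = [-1.7538 -2.4769; -0.5885 -0.5942]
A−BK = [-0.9519 -1.2260; 1.7423 2.1712]
AᵀP(A−BK) = [13.6038 18.5019; 18.5019 25.3010]
P' = Q + AᵀP(A−BK) = [15.6038 18.0019; 18.0019 25.5510]
tr(P') = 41.1548

41.1548


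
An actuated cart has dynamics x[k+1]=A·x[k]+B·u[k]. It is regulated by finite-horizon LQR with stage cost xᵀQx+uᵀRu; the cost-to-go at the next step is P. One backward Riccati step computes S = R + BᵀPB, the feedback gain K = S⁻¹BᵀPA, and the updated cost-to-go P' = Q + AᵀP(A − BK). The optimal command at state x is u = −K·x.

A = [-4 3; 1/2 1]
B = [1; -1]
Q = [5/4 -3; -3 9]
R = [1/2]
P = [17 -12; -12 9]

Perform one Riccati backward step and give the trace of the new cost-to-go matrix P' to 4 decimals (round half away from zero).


19.3663

BᵀP = [29.0000 -21.0000]
S = R + BᵀPB = [1/2] + [50.0000] = [50.5000]
BᵀPA = [-126.5000 66.0000]
K = S⁻¹·BᵀPA = [-2.5050 1.3069]
A−BK = [-1.4950 1.6931; -2.0050 2.3069]
AᵀP(A−BK) = [5.3738 -4.1733; -4.1733 3.7426]
P' = Q + AᵀP(A−BK) = [6.6238 -7.1733; -7.1733 12.7426]
tr(P') = 19.3663


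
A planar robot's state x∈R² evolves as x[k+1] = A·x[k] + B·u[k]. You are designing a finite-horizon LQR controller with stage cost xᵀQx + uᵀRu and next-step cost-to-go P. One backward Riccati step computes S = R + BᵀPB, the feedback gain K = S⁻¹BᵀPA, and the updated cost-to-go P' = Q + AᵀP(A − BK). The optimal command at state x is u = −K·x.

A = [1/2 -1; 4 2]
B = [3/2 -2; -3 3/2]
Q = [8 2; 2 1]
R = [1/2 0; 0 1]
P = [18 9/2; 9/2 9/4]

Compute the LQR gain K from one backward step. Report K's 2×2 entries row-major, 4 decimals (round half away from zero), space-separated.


-1.9897 -0.6152 -1.7792 0.0272

BᵀP = [13.5000 0.0000; -29.2500 -5.6250]
S = R + BᵀPB = [1/2 0; 0 1] + [20.2500 -27.0000; -27.0000 50.0625] = [20.7500 -27.0000; -27.0000 51.0625]
BᵀPA = [6.7500 -13.5000; -37.1250 18.0000]
K = S⁻¹·BᵀPA = [-1.9897 -0.6152; -1.7792 0.0272]
A−BK = [-0.0737 -0.0228; 0.6995 0.1136]
AᵀP(A−BK) = [5.8797 0.6632; 0.6632 0.2051]
P' = Q + AᵀP(A−BK) = [13.8797 2.6632; 2.6632 1.2051]
tr(P') = 15.0847


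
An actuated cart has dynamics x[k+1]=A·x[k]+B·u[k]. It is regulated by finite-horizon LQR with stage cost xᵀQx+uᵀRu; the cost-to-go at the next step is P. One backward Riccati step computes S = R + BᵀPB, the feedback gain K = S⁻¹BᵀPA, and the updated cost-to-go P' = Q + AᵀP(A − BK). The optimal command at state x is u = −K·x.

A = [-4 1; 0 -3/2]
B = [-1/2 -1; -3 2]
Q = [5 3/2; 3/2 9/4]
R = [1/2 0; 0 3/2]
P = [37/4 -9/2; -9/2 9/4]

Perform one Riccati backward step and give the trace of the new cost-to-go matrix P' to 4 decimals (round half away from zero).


14.0815

BᵀP = [8.8750 -4.5000; -18.2500 9.0000]
S = R + BᵀPB = [1/2 0; 0 3/2] + [9.0625 -17.8750; -17.8750 36.2500] = [9.5625 -17.8750; -17.8750 37.7500]
BᵀPA = [-35.5000 15.6250; 73.0000 -31.7500]
K = S⁻¹·BᵀPA = [-0.8500 0.5381; 1.5313 -0.5863]
A−BK = [-2.8937 0.6827; -5.6127 1.2867]
AᵀP(A−BK) = [6.0407 -2.1002; -2.1002 0.7908]
P' = Q + AᵀP(A−BK) = [11.0407 -0.6002; -0.6002 3.0408]
tr(P') = 14.0815


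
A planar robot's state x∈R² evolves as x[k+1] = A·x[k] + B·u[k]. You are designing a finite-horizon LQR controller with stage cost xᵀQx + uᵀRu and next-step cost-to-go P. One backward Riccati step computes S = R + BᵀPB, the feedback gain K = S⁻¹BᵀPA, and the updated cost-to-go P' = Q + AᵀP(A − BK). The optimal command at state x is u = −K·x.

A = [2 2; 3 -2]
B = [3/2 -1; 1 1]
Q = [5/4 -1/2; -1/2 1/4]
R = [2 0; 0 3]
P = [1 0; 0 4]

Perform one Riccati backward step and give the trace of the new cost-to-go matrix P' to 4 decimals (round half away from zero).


17.1485

BᵀP = [1.5000 4.0000; -1.0000 4.0000]
S = R + BᵀPB = [2 0; 0 3] + [6.2500 2.5000; 2.5000 5.0000] = [8.2500 2.5000; 2.5000 8.0000]
BᵀPA = [15.0000 -5.0000; 10.0000 -10.0000]
K = S⁻¹·BᵀPA = [1.5900 -0.2510; 0.7531 -1.1715]
A−BK = [0.3682 1.2050; 0.6569 -0.5774]
AᵀP(A−BK) = [8.6192 -4.5188; -4.5188 7.0293]
P' = Q + AᵀP(A−BK) = [9.8692 -5.0188; -5.0188 7.2793]
tr(P') = 17.1485


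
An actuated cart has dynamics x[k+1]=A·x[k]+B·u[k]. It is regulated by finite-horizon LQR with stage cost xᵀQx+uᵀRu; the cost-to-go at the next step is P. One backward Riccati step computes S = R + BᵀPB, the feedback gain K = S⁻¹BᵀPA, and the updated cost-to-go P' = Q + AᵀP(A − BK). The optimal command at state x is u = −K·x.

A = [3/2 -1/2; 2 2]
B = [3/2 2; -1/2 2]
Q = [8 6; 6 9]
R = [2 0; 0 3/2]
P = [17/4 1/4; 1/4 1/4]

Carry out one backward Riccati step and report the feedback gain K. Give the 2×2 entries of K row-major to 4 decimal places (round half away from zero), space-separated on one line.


BᵀP = [6.2500 0.2500; 9.0000 1.0000]
S = R + BᵀPB = [2 0; 0 3/2] + [9.2500 13.0000; 13.0000 20.0000] = [11.2500 13.0000; 13.0000 21.5000]
BᵀPA = [9.8750 -2.6250; 15.5000 -2.5000]
K = S⁻¹·BᵀPA = [0.1484 -0.3285; 0.6312 0.0823]
A−BK = [0.0150 -0.1720; 0.8117 1.6711]
AᵀP(A−BK) = [0.8135 0.2800; 0.2800 0.9061]
P' = Q + AᵀP(A−BK) = [8.8135 6.2800; 6.2800 9.9061]
tr(P') = 18.7196

0.1484 -0.3285 0.6312 0.0823


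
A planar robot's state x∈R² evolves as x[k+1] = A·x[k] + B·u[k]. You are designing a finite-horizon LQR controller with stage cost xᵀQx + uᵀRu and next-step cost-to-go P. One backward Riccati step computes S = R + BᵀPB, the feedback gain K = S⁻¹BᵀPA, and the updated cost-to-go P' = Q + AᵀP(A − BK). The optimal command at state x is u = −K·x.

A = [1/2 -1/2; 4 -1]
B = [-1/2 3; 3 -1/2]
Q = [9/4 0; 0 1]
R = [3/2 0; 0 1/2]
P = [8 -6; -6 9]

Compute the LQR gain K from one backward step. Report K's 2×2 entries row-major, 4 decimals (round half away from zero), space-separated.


BᵀP = [-22.0000 30.0000; 27.0000 -22.5000]
S = R + BᵀPB = [3/2 0; 0 1/2] + [101.0000 -81.0000; -81.0000 92.2500] = [102.5000 -81.0000; -81.0000 92.7500]
BᵀPA = [109.0000 -19.0000; -76.5000 9.0000]
K = S⁻¹·BᵀPA = [1.3284 -0.3507; 0.3353 -0.2093]
A−BK = [0.1583 -0.0475; 0.1825 -0.0524]
AᵀP(A−BK) = [2.8567 -0.7784; -0.7784 0.2193]
P' = Q + AᵀP(A−BK) = [5.1067 -0.7784; -0.7784 1.2193]
tr(P') = 6.3260

1.3284 -0.3507 0.3353 -0.2093


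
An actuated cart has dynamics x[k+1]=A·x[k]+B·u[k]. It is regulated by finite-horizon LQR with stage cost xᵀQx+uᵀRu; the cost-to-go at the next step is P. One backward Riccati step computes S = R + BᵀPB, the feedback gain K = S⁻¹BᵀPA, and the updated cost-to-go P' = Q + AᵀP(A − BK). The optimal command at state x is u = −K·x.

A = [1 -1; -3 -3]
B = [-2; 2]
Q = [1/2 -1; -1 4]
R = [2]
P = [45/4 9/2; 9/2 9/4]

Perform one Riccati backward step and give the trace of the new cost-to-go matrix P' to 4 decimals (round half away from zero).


31.0500

BᵀP = [-13.5000 -4.5000]
S = R + BᵀPB = [2] + [18.0000] = [20.0000]
BᵀPA = [0.0000 27.0000]
K = S⁻¹·BᵀPA = [0.0000 1.3500]
A−BK = [1.0000 1.7000; -3.0000 -5.7000]
AᵀP(A−BK) = [4.5000 9.0000; 9.0000 22.0500]
P' = Q + AᵀP(A−BK) = [5.0000 8.0000; 8.0000 26.0500]
tr(P') = 31.0500


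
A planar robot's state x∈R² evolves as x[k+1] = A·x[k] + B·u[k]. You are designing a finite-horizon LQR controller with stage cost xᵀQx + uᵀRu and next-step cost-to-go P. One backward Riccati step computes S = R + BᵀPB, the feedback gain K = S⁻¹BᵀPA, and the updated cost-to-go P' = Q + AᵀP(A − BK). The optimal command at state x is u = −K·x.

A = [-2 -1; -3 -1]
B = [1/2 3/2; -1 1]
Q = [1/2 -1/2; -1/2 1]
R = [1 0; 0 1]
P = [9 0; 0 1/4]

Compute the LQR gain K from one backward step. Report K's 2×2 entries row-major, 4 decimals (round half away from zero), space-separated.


BᵀP = [4.5000 -0.2500; 13.5000 0.2500]
S = R + BᵀPB = [1 0; 0 1] + [2.5000 6.5000; 6.5000 20.5000] = [3.5000 6.5000; 6.5000 21.5000]
BᵀPA = [-8.2500 -4.2500; -27.7500 -13.7500]
K = S⁻¹·BᵀPA = [0.0909 -0.0606; -1.3182 -0.6212]
A−BK = [-0.0682 -0.0379; -1.5909 -0.4394]
AᵀP(A−BK) = [2.4205 1.0114; 1.0114 0.4508]
P' = Q + AᵀP(A−BK) = [2.9205 0.5114; 0.5114 1.4508]
tr(P') = 4.3712

0.0909 -0.0606 -1.3182 -0.6212


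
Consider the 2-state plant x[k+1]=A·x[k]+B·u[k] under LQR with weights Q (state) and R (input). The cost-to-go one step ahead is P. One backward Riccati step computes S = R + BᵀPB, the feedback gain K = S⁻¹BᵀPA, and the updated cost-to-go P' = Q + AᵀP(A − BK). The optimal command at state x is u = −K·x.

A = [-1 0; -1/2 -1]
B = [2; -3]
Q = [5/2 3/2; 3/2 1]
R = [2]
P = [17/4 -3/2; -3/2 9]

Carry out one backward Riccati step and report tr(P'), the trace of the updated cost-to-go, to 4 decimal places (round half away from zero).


BᵀP = [13.0000 -30.0000]
S = R + BᵀPB = [2] + [116.0000] = [118.0000]
BᵀPA = [2.0000 30.0000]
K = S⁻¹·BᵀPA = [0.0169 0.2542]
A−BK = [-1.0339 -0.5085; -0.4492 -0.2373]
AᵀP(A−BK) = [4.9661 2.4915; 2.4915 1.3729]
P' = Q + AᵀP(A−BK) = [7.4661 3.9915; 3.9915 2.3729]
tr(P') = 9.8390

9.8390


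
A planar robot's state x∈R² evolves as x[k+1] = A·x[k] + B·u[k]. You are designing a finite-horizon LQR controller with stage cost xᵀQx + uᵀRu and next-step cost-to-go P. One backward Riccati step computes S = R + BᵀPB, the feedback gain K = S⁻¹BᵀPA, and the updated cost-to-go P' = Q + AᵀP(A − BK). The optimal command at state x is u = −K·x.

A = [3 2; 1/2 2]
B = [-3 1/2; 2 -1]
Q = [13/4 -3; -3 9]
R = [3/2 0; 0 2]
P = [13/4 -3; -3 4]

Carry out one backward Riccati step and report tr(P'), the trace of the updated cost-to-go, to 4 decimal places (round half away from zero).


BᵀP = [-15.7500 17.0000; 4.6250 -5.5000]
S = R + BᵀPB = [3/2 0; 0 2] + [81.2500 -24.8750; -24.8750 7.8125] = [82.7500 -24.8750; -24.8750 9.8125]
BᵀPA = [-38.7500 2.5000; 11.1250 -1.7500]
K = S⁻¹·BᵀPA = [-0.5357 -0.0983; -0.2242 -0.4276]
A−BK = [1.5051 1.9188; 1.3472 1.7690]
AᵀP(A−BK) = [2.9869 3.4469; 3.4469 4.4975]
P' = Q + AᵀP(A−BK) = [6.2369 0.4469; 0.4469 13.4975]
tr(P') = 19.7344

19.7344


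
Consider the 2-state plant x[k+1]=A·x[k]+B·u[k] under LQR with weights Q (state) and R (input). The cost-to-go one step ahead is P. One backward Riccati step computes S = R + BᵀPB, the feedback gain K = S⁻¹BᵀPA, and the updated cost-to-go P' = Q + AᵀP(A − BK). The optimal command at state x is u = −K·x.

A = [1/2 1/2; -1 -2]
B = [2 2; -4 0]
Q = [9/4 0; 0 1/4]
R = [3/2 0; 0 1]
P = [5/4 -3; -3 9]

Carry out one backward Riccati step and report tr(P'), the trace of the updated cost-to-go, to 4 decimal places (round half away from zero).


BᵀP = [14.5000 -42.0000; 2.5000 -6.0000]
S = R + BᵀPB = [3/2 0; 0 1] + [197.0000 29.0000; 29.0000 5.0000] = [198.5000 29.0000; 29.0000 6.0000]
BᵀPA = [49.2500 91.2500; 7.2500 13.2500]
K = S⁻¹·BᵀPA = [0.2436 0.4664; 0.0311 -0.0461]
A−BK = [-0.0493 -0.3407; -0.0257 -0.1343]
AᵀP(A−BK) = [0.0913 0.1749; 0.1749 0.3613]
P' = Q + AᵀP(A−BK) = [2.3413 0.1749; 0.1749 0.6113]
tr(P') = 2.9527

2.9527


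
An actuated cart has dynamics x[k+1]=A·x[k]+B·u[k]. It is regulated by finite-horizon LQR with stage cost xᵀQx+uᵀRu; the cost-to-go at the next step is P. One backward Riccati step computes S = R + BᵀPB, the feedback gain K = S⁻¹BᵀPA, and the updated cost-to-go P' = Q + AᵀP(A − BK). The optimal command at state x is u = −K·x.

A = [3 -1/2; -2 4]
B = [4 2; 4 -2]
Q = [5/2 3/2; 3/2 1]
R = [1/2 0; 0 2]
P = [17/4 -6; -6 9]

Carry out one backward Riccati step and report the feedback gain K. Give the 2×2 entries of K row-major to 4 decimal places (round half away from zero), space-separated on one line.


BᵀP = [-7.0000 12.0000; 20.5000 -30.0000]
S = R + BᵀPB = [1/2 0; 0 2] + [20.0000 -38.0000; -38.0000 101.0000] = [20.5000 -38.0000; -38.0000 103.0000]
BᵀPA = [-45.0000 51.5000; 121.5000 -130.2500]
K = S⁻¹·BᵀPA = [-0.0270 0.5318; 1.1697 -1.0684]
A−BK = [0.7685 -0.4906; 0.4472 -0.2640]
AᵀP(A−BK) = [2.9225 -2.6376; -2.6376 2.5201]
P' = Q + AᵀP(A−BK) = [5.4225 -1.1376; -1.1376 3.5201]
tr(P') = 8.9426

-0.0270 0.5318 1.1697 -1.0684


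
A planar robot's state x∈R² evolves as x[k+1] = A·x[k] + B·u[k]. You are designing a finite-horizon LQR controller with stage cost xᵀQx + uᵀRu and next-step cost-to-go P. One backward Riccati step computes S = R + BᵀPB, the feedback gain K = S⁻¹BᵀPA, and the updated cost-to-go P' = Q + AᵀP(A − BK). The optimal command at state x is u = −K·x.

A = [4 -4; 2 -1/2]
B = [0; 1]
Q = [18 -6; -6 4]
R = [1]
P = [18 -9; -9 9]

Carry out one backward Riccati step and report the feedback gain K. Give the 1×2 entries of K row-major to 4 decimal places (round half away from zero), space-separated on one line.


BᵀP = [-9.0000 9.0000]
S = R + BᵀPB = [1] + [9.0000] = [10.0000]
BᵀPA = [-18.0000 31.5000]
K = S⁻¹·BᵀPA = [-1.8000 3.1500]
A−BK = [4.0000 -4.0000; 3.8000 -3.6500]
AᵀP(A−BK) = [147.6000 -150.3000; -150.3000 155.0250]
P' = Q + AᵀP(A−BK) = [165.6000 -156.3000; -156.3000 159.0250]
tr(P') = 324.6250

-1.8000 3.1500


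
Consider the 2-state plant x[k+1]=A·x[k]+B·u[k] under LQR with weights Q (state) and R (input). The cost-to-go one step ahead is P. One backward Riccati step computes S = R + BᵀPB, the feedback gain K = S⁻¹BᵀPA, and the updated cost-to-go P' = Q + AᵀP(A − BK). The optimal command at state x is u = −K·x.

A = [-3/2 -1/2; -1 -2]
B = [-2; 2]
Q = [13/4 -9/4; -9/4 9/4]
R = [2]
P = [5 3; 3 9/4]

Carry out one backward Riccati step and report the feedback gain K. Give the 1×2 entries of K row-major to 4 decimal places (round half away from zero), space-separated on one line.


BᵀP = [-4.0000 -1.5000]
S = R + BᵀPB = [2] + [5.0000] = [7.0000]
BᵀPA = [7.5000 5.0000]
K = S⁻¹·BᵀPA = [1.0714 0.7143]
A−BK = [0.6429 0.9286; -3.1429 -3.4286]
AᵀP(A−BK) = [14.4643 13.3929; 13.3929 12.6786]
P' = Q + AᵀP(A−BK) = [17.7143 11.1429; 11.1429 14.9286]
tr(P') = 32.6429

1.0714 0.7143


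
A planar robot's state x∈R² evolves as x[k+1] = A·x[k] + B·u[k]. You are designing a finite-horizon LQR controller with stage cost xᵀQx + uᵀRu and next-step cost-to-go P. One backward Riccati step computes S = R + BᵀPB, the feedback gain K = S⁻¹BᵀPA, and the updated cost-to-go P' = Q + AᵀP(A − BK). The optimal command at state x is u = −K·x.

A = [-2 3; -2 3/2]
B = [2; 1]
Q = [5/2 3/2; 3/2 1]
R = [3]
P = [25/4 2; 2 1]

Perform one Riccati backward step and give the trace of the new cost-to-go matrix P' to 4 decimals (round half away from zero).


13.5946

BᵀP = [14.5000 5.0000]
S = R + BᵀPB = [3] + [34.0000] = [37.0000]
BᵀPA = [-39.0000 51.0000]
K = S⁻¹·BᵀPA = [-1.0541 1.3784]
A−BK = [0.1081 0.2432; -0.9459 0.1216]
AᵀP(A−BK) = [3.8919 -4.7432; -4.7432 6.2027]
P' = Q + AᵀP(A−BK) = [6.3919 -3.2432; -3.2432 7.2027]
tr(P') = 13.5946


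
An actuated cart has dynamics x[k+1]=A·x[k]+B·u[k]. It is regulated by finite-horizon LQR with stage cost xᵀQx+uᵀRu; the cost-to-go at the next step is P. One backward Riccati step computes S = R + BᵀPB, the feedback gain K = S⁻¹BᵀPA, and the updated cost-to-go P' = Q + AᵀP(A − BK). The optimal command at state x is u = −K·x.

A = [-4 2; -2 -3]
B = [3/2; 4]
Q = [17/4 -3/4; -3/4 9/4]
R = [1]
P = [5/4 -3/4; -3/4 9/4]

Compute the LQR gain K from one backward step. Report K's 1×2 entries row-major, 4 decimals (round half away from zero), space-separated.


-0.3651 -0.8398

BᵀP = [-1.1250 7.8750]
S = R + BᵀPB = [1] + [29.8125] = [30.8125]
BᵀPA = [-11.2500 -25.8750]
K = S⁻¹·BᵀPA = [-0.3651 -0.8398]
A−BK = [-3.4523 3.2596; -0.5396 0.3590]
AᵀP(A−BK) = [12.8925 -11.9473; -11.9473 12.5213]
P' = Q + AᵀP(A−BK) = [17.1425 -12.6973; -12.6973 14.7713]
tr(P') = 31.9138


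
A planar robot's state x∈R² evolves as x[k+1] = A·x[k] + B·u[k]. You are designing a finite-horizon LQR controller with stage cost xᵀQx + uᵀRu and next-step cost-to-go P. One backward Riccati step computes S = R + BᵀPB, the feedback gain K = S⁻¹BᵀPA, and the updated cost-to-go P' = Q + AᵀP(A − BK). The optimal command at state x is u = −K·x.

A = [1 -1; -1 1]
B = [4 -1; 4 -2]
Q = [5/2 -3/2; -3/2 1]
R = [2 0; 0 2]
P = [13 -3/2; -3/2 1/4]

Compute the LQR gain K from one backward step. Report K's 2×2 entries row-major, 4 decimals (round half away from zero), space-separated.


0.3132 -0.3132 0.0275 -0.0275

BᵀP = [46.0000 -5.0000; -10.0000 1.0000]
S = R + BᵀPB = [2 0; 0 2] + [164.0000 -36.0000; -36.0000 8.0000] = [166.0000 -36.0000; -36.0000 10.0000]
BᵀPA = [51.0000 -51.0000; -11.0000 11.0000]
K = S⁻¹·BᵀPA = [0.3132 -0.3132; 0.0275 -0.0275]
A−BK = [-0.2253 0.2253; -2.1978 2.1978]
AᵀP(A−BK) = [0.5797 -0.5797; -0.5797 0.5797]
P' = Q + AᵀP(A−BK) = [3.0797 -2.0797; -2.0797 1.5797]
tr(P') = 4.6593


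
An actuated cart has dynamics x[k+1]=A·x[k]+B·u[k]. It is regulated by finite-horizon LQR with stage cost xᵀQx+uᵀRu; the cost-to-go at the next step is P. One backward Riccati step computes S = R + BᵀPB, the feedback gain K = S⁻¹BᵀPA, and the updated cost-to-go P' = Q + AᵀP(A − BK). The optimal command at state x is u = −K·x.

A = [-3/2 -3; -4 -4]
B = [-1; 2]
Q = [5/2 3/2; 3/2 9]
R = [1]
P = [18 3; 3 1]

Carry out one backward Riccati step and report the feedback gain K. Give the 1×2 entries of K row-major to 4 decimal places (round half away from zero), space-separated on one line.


BᵀP = [-12.0000 -1.0000]
S = R + BᵀPB = [1] + [10.0000] = [11.0000]
BᵀPA = [22.0000 40.0000]
K = S⁻¹·BᵀPA = [2.0000 3.6364]
A−BK = [0.5000 0.6364; -8.0000 -11.2727]
AᵀP(A−BK) = [48.5000 71.0000; 71.0000 104.5455]
P' = Q + AᵀP(A−BK) = [51.0000 72.5000; 72.5000 113.5455]
tr(P') = 164.5455

2.0000 3.6364


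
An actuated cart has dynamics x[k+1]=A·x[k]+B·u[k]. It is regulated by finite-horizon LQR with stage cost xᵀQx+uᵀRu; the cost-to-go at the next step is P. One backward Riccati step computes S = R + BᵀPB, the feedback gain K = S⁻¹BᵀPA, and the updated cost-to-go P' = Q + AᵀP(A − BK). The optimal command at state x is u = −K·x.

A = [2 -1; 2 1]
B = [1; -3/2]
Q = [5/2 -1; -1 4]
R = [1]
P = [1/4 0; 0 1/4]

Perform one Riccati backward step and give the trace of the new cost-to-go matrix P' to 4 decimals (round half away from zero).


8.7500

BᵀP = [0.2500 -0.3750]
S = R + BᵀPB = [1] + [0.8125] = [1.8125]
BᵀPA = [-0.2500 -0.6250]
K = S⁻¹·BᵀPA = [-0.1379 -0.3448]
A−BK = [2.1379 -0.6552; 1.7931 0.4828]
AᵀP(A−BK) = [1.9655 -0.0862; -0.0862 0.2845]
P' = Q + AᵀP(A−BK) = [4.4655 -1.0862; -1.0862 4.2845]
tr(P') = 8.7500


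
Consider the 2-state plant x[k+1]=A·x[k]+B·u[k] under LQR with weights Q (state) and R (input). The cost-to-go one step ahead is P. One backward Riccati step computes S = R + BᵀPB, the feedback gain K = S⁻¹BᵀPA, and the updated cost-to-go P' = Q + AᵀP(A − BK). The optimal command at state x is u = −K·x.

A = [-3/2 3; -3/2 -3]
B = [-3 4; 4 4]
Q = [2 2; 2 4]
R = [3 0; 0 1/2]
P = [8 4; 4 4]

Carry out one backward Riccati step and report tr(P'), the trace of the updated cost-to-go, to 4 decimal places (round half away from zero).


8.1237

BᵀP = [-8.0000 4.0000; 48.0000 32.0000]
S = R + BᵀPB = [3 0; 0 1/2] + [40.0000 -16.0000; -16.0000 320.0000] = [43.0000 -16.0000; -16.0000 320.5000]
BᵀPA = [6.0000 -36.0000; -120.0000 48.0000]
K = S⁻¹·BᵀPA = [0.0002 -0.7963; -0.3744 0.1100]
A−BK = [-0.0017 0.1711; -0.0033 -0.2550]
AᵀP(A−BK) = [0.0702 -0.0206; -0.0206 2.0535]
P' = Q + AᵀP(A−BK) = [2.0702 1.9794; 1.9794 6.0535]
tr(P') = 8.1237


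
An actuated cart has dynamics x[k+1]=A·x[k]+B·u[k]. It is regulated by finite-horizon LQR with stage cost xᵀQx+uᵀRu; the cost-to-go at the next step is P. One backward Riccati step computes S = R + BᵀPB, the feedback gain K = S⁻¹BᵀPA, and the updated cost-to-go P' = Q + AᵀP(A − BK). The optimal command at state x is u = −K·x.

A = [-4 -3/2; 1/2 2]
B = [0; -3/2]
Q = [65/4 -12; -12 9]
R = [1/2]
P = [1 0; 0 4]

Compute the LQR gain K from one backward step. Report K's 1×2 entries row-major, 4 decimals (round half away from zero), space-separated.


-0.3158 -1.2632

BᵀP = [0.0000 -6.0000]
S = R + BᵀPB = [1/2] + [9.0000] = [9.5000]
BᵀPA = [-3.0000 -12.0000]
K = S⁻¹·BᵀPA = [-0.3158 -1.2632]
A−BK = [-4.0000 -1.5000; 0.0263 0.1053]
AᵀP(A−BK) = [16.0526 6.2105; 6.2105 3.0921]
P' = Q + AᵀP(A−BK) = [32.3026 -5.7895; -5.7895 12.0921]
tr(P') = 44.3947


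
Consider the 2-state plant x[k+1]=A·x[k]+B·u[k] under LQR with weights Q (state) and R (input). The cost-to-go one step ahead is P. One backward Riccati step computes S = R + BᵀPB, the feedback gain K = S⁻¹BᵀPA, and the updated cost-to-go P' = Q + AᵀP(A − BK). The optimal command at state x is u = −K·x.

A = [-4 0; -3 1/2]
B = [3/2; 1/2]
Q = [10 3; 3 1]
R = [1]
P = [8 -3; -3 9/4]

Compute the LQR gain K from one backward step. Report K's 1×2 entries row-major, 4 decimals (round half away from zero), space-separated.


-2.1162 -0.1120

BᵀP = [10.5000 -3.3750]
S = R + BᵀPB = [1] + [14.0625] = [15.0625]
BᵀPA = [-31.8750 -1.6875]
K = S⁻¹·BᵀPA = [-2.1162 -0.1120]
A−BK = [-0.8257 0.1680; -1.9419 0.5560]
AᵀP(A−BK) = [8.7967 -0.9461; -0.9461 0.3734]
P' = Q + AᵀP(A−BK) = [18.7967 2.0539; 2.0539 1.3734]
tr(P') = 20.1701


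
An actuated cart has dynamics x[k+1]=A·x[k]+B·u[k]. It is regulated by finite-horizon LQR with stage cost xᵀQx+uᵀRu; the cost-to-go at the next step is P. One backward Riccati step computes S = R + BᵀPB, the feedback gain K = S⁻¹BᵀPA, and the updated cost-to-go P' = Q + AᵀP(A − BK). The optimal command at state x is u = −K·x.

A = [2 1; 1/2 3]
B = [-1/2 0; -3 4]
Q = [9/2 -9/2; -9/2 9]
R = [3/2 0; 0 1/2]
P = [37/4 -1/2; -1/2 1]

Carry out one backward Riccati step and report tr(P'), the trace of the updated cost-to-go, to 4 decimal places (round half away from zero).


BᵀP = [-3.1250 -2.7500; -2.0000 4.0000]
S = R + BᵀPB = [3/2 0; 0 1/2] + [9.8125 -11.0000; -11.0000 16.0000] = [11.3125 -11.0000; -11.0000 16.5000]
BᵀPA = [-7.6250 -11.3750; -2.0000 10.0000]
K = S⁻¹·BᵀPA = [-2.2513 -1.1832; -1.6221 -0.1828]
A−BK = [0.8743 0.4084; 0.2344 0.1813]
AᵀP(A−BK) = [15.8396 7.3622; 7.3622 3.6183]
P' = Q + AᵀP(A−BK) = [20.3396 2.8622; 2.8622 12.6183]
tr(P') = 32.9579

32.9579


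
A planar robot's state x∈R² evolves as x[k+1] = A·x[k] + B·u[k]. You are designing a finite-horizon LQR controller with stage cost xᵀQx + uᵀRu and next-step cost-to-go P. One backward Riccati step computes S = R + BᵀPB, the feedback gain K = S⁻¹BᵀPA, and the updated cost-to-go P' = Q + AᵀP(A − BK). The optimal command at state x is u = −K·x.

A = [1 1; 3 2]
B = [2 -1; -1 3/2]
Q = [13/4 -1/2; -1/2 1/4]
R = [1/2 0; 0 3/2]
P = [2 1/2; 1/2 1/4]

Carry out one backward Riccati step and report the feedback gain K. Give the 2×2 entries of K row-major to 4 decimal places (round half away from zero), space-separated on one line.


BᵀP = [3.5000 0.7500; -1.2500 -0.1250]
S = R + BᵀPB = [1/2 0; 0 3/2] + [6.2500 -2.3750; -2.3750 1.0625] = [6.7500 -2.3750; -2.3750 2.5625]
BᵀPA = [5.7500 5.0000; -1.6250 -1.5000]
K = S⁻¹·BᵀPA = [0.9330 0.7936; 0.2306 0.1501]
A−BK = [-0.6354 -0.4370; 3.5871 2.5684]
AᵀP(A−BK) = [2.2601 1.6810; 1.6810 1.2574]
P' = Q + AᵀP(A−BK) = [5.5101 1.1810; 1.1810 1.5074]
tr(P') = 7.0174

0.9330 0.7936 0.2306 0.1501


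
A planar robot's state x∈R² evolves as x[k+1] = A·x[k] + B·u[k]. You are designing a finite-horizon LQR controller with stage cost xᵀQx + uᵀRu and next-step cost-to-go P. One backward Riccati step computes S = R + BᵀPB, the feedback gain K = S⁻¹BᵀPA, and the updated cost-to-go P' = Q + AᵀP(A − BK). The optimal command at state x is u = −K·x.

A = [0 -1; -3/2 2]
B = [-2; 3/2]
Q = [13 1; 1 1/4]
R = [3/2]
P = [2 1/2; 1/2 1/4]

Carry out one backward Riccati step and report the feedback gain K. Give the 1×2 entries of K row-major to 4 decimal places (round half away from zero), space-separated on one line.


BᵀP = [-3.2500 -0.6250]
S = R + BᵀPB = [3/2] + [5.5625] = [7.0625]
BᵀPA = [0.9375 2.0000]
K = S⁻¹·BᵀPA = [0.1327 0.2832]
A−BK = [0.2655 -0.4336; -1.6991 1.5752]
AᵀP(A−BK) = [0.4381 -0.2655; -0.2655 0.4336]
P' = Q + AᵀP(A−BK) = [13.4381 0.7345; 0.7345 0.6836]
tr(P') = 14.1217

0.1327 0.2832


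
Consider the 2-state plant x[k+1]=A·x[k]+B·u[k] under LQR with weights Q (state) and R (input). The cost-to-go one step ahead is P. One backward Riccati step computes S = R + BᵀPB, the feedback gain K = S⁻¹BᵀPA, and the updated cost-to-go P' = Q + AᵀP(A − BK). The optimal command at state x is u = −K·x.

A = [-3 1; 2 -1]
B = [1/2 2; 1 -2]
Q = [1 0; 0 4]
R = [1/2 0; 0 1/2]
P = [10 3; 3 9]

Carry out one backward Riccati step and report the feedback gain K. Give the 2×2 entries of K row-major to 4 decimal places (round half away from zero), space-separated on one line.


-0.6393 -0.0016 -1.3180 0.4951

BᵀP = [8.0000 10.5000; 14.0000 -12.0000]
S = R + BᵀPB = [1/2 0; 0 1/2] + [14.5000 -5.0000; -5.0000 52.0000] = [15.0000 -5.0000; -5.0000 52.5000]
BᵀPA = [-3.0000 -2.5000; -66.0000 26.0000]
K = S⁻¹·BᵀPA = [-0.6393 -0.0016; -1.3180 0.4951]
A−BK = [-0.0443 0.0107; 0.0033 -0.0082]
AᵀP(A−BK) = [1.0918 -0.3295; -0.3295 0.1238]
P' = Q + AᵀP(A−BK) = [2.0918 -0.3295; -0.3295 4.1238]
tr(P') = 6.2156


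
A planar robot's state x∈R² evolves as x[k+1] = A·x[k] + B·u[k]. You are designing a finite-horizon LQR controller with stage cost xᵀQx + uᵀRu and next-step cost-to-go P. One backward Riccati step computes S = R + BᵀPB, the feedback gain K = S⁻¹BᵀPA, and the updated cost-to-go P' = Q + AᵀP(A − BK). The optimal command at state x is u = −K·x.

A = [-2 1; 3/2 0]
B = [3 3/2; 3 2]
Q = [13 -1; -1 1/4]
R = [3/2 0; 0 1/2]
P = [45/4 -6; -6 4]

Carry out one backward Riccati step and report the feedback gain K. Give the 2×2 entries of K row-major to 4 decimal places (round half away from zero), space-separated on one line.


-2.4000 0.8000 2.8645 -0.7613

BᵀP = [15.7500 -6.0000; 4.8750 -1.0000]
S = R + BᵀPB = [3/2 0; 0 1/2] + [29.2500 11.6250; 11.6250 5.3125] = [30.7500 11.6250; 11.6250 5.8125]
BᵀPA = [-40.5000 15.7500; -11.2500 4.8750]
K = S⁻¹·BᵀPA = [-2.4000 0.8000; 2.8645 -0.7613]
A−BK = [0.9032 -0.2581; 2.9710 -0.8774]
AᵀP(A−BK) = [25.0258 -7.6645; -7.6645 2.3613]
P' = Q + AᵀP(A−BK) = [38.0258 -8.6645; -8.6645 2.6113]
tr(P') = 40.6371


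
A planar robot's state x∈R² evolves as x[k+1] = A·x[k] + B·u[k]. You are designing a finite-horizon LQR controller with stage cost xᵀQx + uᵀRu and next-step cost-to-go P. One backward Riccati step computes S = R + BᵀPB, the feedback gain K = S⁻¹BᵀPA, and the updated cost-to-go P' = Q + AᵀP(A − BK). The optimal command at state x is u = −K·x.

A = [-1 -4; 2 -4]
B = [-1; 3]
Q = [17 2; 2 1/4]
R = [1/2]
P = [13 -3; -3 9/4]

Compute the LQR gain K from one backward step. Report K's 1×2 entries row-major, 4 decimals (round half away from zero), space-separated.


0.8019 0.9469

BᵀP = [-22.0000 9.7500]
S = R + BᵀPB = [1/2] + [51.2500] = [51.7500]
BᵀPA = [41.5000 49.0000]
K = S⁻¹·BᵀPA = [0.8019 0.9469]
A−BK = [-0.1981 -3.0531; -0.4058 -6.8406]
AᵀP(A−BK) = [0.7198 6.7053; 6.7053 101.6039]
P' = Q + AᵀP(A−BK) = [17.7198 8.7053; 8.7053 101.8539]
tr(P') = 119.5737


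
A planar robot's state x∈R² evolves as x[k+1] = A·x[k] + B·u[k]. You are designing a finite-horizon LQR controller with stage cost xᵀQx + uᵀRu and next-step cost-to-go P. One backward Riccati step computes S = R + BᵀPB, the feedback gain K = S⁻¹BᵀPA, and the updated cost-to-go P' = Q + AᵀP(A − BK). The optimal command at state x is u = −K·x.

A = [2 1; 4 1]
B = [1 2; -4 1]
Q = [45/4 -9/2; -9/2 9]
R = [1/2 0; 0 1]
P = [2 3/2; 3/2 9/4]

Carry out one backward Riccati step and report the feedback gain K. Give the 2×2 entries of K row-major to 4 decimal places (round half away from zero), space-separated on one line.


-0.7354 -0.1464 1.1942 0.4916

BᵀP = [-4.0000 -7.5000; 5.5000 5.2500]
S = R + BᵀPB = [1/2 0; 0 1] + [26.0000 -15.5000; -15.5000 16.2500] = [26.5000 -15.5000; -15.5000 17.2500]
BᵀPA = [-38.0000 -11.5000; 32.0000 10.7500]
K = S⁻¹·BᵀPA = [-0.7354 -0.1464; 1.1942 0.4916]
A−BK = [0.3470 0.1631; -0.1360 -0.0772]
AᵀP(A−BK) = [1.8375 0.7043; 0.7043 0.2813]
P' = Q + AᵀP(A−BK) = [13.0875 -3.7957; -3.7957 9.2813]
tr(P') = 22.3687


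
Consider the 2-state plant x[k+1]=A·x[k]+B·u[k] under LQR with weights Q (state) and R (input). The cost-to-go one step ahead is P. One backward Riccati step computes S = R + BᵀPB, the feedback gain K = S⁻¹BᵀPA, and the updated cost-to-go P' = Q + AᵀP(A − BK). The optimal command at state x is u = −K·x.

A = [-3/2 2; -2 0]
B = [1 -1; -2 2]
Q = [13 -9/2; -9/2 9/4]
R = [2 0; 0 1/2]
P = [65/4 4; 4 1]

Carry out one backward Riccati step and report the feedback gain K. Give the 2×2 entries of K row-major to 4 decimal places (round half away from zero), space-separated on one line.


BᵀP = [8.2500 2.0000; -8.2500 -2.0000]
S = R + BᵀPB = [2 0; 0 1/2] + [4.2500 -4.2500; -4.2500 4.2500] = [6.2500 -4.2500; -4.2500 4.7500]
BᵀPA = [-16.3750 16.5000; 16.3750 -16.5000]
K = S⁻¹·BᵀPA = [-0.7043 0.7097; 2.8172 -2.8387]
A−BK = [2.0215 -1.5484; -9.0430 7.0968]
AᵀP(A−BK) = [6.8978 -6.6452; -6.6452 6.4516]
P' = Q + AᵀP(A−BK) = [19.8978 -11.1452; -11.1452 8.7016]
tr(P') = 28.5995

-0.7043 0.7097 2.8172 -2.8387


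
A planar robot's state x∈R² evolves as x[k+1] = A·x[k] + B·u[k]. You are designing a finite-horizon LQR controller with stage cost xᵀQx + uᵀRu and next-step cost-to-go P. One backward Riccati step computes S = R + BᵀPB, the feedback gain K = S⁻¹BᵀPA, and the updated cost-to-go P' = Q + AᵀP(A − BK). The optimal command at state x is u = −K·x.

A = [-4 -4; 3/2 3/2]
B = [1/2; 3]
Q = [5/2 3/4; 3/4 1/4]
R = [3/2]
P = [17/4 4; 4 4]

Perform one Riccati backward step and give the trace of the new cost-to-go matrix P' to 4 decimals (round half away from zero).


BᵀP = [14.1250 14.0000]
S = R + BᵀPB = [3/2] + [49.0625] = [50.5625]
BᵀPA = [-35.5000 -35.5000]
K = S⁻¹·BᵀPA = [-0.7021 -0.7021]
A−BK = [-3.6489 -3.6489; 3.6063 3.6063]
AᵀP(A−BK) = [4.0754 4.0754; 4.0754 4.0754]
P' = Q + AᵀP(A−BK) = [6.5754 4.8254; 4.8254 4.3254]
tr(P') = 10.9008

10.9008


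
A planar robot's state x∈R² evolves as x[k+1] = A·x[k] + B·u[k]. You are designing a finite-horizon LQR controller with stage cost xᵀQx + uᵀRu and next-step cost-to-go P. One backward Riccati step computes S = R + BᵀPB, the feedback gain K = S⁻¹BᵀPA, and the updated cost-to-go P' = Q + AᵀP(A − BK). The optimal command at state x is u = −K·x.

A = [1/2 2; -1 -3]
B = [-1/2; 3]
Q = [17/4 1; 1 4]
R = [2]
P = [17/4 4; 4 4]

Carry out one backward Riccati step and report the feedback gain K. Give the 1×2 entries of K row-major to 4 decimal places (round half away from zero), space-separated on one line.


BᵀP = [9.8750 10.0000]
S = R + BᵀPB = [2] + [25.0625] = [27.0625]
BᵀPA = [-5.0625 -10.2500]
K = S⁻¹·BᵀPA = [-0.1871 -0.3788]
A−BK = [0.4065 1.8106; -0.4388 -1.8637]
AᵀP(A−BK) = [0.1155 0.3326; 0.3326 1.1178]
P' = Q + AᵀP(A−BK) = [4.3655 1.3326; 1.3326 5.1178]
tr(P') = 9.4833

-0.1871 -0.3788


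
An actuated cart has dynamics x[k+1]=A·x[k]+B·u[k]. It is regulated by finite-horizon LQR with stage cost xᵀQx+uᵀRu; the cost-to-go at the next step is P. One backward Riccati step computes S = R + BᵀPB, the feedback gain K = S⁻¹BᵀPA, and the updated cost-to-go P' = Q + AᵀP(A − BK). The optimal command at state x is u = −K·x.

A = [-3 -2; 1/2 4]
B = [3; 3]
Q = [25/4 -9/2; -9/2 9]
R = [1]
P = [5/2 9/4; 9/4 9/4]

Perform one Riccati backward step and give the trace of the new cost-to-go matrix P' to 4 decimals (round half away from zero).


18.4616

BᵀP = [14.2500 13.5000]
S = R + BᵀPB = [1] + [83.2500] = [84.2500]
BᵀPA = [-36.0000 25.5000]
K = S⁻¹·BᵀPA = [-0.4273 0.3027]
A−BK = [-1.7181 -2.9080; 1.7819 3.0920]
AᵀP(A−BK) = [0.9297 1.1461; 1.1461 2.2819]
P' = Q + AᵀP(A−BK) = [7.1797 -3.3539; -3.3539 11.2819]
tr(P') = 18.4616


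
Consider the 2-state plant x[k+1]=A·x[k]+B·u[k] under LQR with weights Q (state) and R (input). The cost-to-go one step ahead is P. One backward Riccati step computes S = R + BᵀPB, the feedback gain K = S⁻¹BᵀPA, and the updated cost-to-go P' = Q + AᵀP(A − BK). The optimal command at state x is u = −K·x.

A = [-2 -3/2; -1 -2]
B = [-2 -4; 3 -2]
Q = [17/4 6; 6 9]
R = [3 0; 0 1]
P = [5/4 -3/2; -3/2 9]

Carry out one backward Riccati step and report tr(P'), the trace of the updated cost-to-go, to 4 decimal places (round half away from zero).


14.0536

BᵀP = [-7.0000 30.0000; -2.0000 -12.0000]
S = R + BᵀPB = [3 0; 0 1] + [104.0000 -32.0000; -32.0000 32.0000] = [107.0000 -32.0000; -32.0000 33.0000]
BᵀPA = [-16.0000 -49.5000; 16.0000 27.0000]
K = S⁻¹·BᵀPA = [-0.0064 -0.3069; 0.4787 0.5205]
A−BK = [-0.0981 -0.0317; -0.0235 -0.0381]
AᵀP(A−BK) = [0.2393 0.2603; 0.2603 0.5643]
P' = Q + AᵀP(A−BK) = [4.4893 6.2603; 6.2603 9.5643]
tr(P') = 14.0536


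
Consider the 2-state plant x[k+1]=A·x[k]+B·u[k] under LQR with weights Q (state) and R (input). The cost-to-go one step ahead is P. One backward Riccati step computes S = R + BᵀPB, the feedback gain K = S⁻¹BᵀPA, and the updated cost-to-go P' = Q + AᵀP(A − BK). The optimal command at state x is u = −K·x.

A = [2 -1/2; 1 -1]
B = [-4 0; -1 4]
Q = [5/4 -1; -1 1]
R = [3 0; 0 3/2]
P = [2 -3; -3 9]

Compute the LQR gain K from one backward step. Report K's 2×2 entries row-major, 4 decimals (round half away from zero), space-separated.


BᵀP = [-5.0000 3.0000; -12.0000 36.0000]
S = R + BᵀPB = [3 0; 0 3/2] + [17.0000 12.0000; 12.0000 144.0000] = [20.0000 12.0000; 12.0000 145.5000]
BᵀPA = [-7.0000 -0.5000; 12.0000 -30.0000]
K = S⁻¹·BᵀPA = [-0.4203 0.1039; 0.1171 -0.2148]
A−BK = [0.3189 -0.0846; 0.1112 -0.0371]
AᵀP(A−BK) = [0.6524 -0.1960; -0.1960 0.1094]
P' = Q + AᵀP(A−BK) = [1.9024 -1.1960; -1.1960 1.1094]
tr(P') = 3.0118

-0.4203 0.1039 0.1171 -0.2148


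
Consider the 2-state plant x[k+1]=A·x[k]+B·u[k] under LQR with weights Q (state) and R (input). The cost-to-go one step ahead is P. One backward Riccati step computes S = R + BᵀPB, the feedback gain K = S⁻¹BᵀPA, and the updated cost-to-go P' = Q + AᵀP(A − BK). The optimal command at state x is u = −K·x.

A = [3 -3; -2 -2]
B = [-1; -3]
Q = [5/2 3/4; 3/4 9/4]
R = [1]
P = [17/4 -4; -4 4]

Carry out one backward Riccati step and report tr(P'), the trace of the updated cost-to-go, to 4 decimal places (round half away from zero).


20.8949

BᵀP = [7.7500 -8.0000]
S = R + BᵀPB = [1] + [16.2500] = [17.2500]
BᵀPA = [39.2500 -7.2500]
K = S⁻¹·BᵀPA = [2.2754 -0.4203]
A−BK = [5.2754 -3.4203; 4.8261 -3.2609]
AᵀP(A−BK) = [12.9420 -5.7536; -5.7536 3.2029]
P' = Q + AᵀP(A−BK) = [15.4420 -5.0036; -5.0036 5.4529]
tr(P') = 20.8949


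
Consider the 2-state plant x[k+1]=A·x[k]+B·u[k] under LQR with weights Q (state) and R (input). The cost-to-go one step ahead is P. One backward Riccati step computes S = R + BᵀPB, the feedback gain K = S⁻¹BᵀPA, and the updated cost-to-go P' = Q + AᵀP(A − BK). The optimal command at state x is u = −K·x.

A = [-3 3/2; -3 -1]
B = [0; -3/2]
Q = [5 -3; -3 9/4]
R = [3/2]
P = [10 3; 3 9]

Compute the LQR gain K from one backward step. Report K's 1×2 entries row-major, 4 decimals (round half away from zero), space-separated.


2.4828 0.3103

BᵀP = [-4.5000 -13.5000]
S = R + BᵀPB = [3/2] + [20.2500] = [21.7500]
BᵀPA = [54.0000 6.7500]
K = S⁻¹·BᵀPA = [2.4828 0.3103]
A−BK = [-3.0000 1.5000; 0.7241 -0.5345]
AᵀP(A−BK) = [90.9310 -39.2586; -39.2586 20.4052]
P' = Q + AᵀP(A−BK) = [95.9310 -42.2586; -42.2586 22.6552]
tr(P') = 118.5862


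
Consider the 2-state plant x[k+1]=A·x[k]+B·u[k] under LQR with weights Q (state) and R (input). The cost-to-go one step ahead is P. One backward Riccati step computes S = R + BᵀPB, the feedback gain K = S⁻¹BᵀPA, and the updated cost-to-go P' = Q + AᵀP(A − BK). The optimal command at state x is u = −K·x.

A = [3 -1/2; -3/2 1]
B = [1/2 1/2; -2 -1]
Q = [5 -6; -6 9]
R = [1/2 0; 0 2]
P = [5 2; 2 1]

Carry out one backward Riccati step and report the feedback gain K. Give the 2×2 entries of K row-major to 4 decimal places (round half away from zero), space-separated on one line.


-1.8387 -0.1290 0.8710 -0.0968

BᵀP = [-1.5000 -1.0000; 0.5000 0.0000]
S = R + BᵀPB = [1/2 0; 0 2] + [1.2500 0.2500; 0.2500 0.2500] = [1.7500 0.2500; 0.2500 2.2500]
BᵀPA = [-3.0000 -0.2500; 1.5000 -0.2500]
K = S⁻¹·BᵀPA = [-1.8387 -0.1290; 0.8710 -0.0968]
A−BK = [3.4839 -0.3871; -4.3065 0.6452]
AᵀP(A−BK) = [22.4274 -1.7419; -1.7419 0.1935]
P' = Q + AᵀP(A−BK) = [27.4274 -7.7419; -7.7419 9.1935]
tr(P') = 36.6210


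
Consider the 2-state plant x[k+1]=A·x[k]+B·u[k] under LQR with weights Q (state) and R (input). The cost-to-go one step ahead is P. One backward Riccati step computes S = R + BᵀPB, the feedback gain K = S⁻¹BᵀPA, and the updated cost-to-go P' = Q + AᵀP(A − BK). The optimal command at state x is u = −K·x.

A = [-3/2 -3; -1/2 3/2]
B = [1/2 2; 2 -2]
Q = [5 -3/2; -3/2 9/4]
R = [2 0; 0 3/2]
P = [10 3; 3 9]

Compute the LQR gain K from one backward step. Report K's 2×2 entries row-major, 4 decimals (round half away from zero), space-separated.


-0.7547 -0.5551 -0.5202 -1.2979

BᵀP = [11.0000 19.5000; 14.0000 -12.0000]
S = R + BᵀPB = [2 0; 0 3/2] + [44.5000 -17.0000; -17.0000 52.0000] = [46.5000 -17.0000; -17.0000 53.5000]
BᵀPA = [-26.2500 -3.7500; -15.0000 -60.0000]
K = S⁻¹·BᵀPA = [-0.7547 -0.5551; -0.5202 -1.2979]
A−BK = [-0.0823 -0.1266; -0.0310 0.0145]
AᵀP(A−BK) = [1.6367 1.9590; 1.9590 3.2944]
P' = Q + AᵀP(A−BK) = [6.6367 0.4590; 0.4590 5.5444]
tr(P') = 12.1811


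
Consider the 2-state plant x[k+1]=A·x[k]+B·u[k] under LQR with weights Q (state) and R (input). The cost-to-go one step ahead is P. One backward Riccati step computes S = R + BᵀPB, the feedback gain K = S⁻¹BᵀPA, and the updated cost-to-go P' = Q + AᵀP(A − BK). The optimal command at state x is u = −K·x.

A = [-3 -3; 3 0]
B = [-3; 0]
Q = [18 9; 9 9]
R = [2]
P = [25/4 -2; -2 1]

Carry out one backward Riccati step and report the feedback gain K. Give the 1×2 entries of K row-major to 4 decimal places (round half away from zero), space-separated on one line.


1.2747 0.9657

BᵀP = [-18.7500 6.0000]
S = R + BᵀPB = [2] + [56.2500] = [58.2500]
BᵀPA = [74.2500 56.2500]
K = S⁻¹·BᵀPA = [1.2747 0.9657]
A−BK = [0.8240 -0.1030; 3.0000 0.0000]
AᵀP(A−BK) = [6.6052 2.5494; 2.5494 1.9313]
P' = Q + AᵀP(A−BK) = [24.6052 11.5494; 11.5494 10.9313]
tr(P') = 35.5365
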